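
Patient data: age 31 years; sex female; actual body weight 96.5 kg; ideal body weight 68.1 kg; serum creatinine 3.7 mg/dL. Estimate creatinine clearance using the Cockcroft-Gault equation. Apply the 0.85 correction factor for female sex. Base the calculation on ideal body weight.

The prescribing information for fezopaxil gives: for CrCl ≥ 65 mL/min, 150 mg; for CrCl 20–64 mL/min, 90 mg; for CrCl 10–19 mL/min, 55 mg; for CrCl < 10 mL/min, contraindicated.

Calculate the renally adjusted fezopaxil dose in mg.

CrCl = (140 − 31) × 68.1 / (72 × 3.7) × 0.85 = 7422.9 / 266.40 × 0.85 ≈ 23.7 mL/min
CrCl ≈ 24 mL/min → bracket 20–64 mL/min.
Dose for this bracket: 90 mg.

90 mg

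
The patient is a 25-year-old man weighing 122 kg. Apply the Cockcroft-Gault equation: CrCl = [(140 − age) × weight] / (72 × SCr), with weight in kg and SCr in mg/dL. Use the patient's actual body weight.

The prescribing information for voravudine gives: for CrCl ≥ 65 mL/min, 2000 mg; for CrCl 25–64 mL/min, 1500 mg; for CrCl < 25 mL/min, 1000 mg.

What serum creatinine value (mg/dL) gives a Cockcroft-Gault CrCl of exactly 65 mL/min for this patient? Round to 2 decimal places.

Standard dose requires CrCl ≥ 65 mL/min.
Set (140 − 25) × 122 / (72 × SCr) = 65
SCr = (140 − 25) × 122 / (72 × 65) = 2.998 mg/dL

3.00 mg/dL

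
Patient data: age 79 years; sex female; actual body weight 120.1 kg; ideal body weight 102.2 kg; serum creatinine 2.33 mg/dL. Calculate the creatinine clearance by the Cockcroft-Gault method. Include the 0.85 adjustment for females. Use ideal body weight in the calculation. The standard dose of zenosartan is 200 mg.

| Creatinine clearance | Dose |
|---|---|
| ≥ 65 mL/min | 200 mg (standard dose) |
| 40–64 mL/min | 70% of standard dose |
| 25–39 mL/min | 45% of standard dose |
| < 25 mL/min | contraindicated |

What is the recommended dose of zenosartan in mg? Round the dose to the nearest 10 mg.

CrCl = (140 − 79) × 102.2 / (72 × 2.33) × 0.85 = 6234.2 / 167.76 × 0.85 ≈ 31.6 mL/min
CrCl ≈ 32 mL/min → bracket 25–39 mL/min.
45% of 200 mg = 90 mg

90 mg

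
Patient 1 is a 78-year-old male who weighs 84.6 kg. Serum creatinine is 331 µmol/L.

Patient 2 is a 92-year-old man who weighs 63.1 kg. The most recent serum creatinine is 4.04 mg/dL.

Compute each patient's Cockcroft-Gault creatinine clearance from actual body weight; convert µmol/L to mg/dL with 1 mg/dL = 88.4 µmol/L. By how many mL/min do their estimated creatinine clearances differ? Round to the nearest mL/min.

9 mL/min

Patient 1: SCr = 331 / 88.4 = 3.744 mg/dL
Patient 1: CrCl = (140 − 78) × 84.6 / (72 × 3.744) = 5245.2 / 269.57 ≈ 19.5 mL/min
Patient 2: CrCl = (140 − 92) × 63.1 / (72 × 4.04) = 3028.8 / 290.88 ≈ 10.4 mL/min
|19.5 − 10.4| = 9.1 mL/min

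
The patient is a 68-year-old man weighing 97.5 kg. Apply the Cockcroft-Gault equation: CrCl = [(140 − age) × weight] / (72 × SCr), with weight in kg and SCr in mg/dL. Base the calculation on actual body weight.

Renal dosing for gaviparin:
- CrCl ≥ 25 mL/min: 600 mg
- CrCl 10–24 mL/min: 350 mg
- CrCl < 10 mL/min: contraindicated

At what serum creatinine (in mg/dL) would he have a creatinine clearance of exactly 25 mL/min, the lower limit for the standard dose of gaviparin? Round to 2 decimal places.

Standard dose requires CrCl ≥ 25 mL/min.
Set (140 − 68) × 97.5 / (72 × SCr) = 25
SCr = (140 − 68) × 97.5 / (72 × 25) = 3.900 mg/dL

3.90 mg/dL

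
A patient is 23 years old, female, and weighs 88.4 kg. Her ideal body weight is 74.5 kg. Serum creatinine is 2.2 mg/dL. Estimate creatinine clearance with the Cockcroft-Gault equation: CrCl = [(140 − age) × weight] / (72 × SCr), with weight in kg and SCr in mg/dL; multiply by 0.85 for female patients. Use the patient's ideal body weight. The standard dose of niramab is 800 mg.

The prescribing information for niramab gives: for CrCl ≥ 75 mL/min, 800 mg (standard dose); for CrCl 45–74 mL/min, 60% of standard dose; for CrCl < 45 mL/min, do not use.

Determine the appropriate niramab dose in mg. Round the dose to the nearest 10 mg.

480 mg

CrCl = (140 − 23) × 74.5 / (72 × 2.2) × 0.85 = 8716.5 / 158.40 × 0.85 ≈ 46.8 mL/min
CrCl ≈ 47 mL/min → bracket 45–74 mL/min.
60% of 800 mg = 480 mg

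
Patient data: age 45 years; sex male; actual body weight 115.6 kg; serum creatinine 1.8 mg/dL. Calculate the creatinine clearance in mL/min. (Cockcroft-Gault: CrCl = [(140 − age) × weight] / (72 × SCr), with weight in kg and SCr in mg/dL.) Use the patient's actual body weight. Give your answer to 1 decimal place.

CrCl = (140 − 45) × 115.6 / (72 × 1.8) = 10982.0 / 129.60 ≈ 84.7 mL/min

84.7 mL/min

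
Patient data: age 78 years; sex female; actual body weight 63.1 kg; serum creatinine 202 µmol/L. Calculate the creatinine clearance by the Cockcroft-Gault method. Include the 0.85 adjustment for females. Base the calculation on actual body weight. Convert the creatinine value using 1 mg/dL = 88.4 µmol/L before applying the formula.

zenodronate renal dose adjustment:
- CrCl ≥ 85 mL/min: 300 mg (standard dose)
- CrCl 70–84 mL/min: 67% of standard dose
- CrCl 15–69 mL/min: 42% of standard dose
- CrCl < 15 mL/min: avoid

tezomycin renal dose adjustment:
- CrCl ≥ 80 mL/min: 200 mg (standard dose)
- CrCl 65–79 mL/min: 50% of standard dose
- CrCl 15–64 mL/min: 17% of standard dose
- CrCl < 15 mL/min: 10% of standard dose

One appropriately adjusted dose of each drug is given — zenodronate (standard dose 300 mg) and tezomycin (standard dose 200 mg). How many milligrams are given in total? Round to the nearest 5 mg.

160 mg

SCr = 202 / 88.4 = 2.285 mg/dL
CrCl = (140 − 78) × 63.1 / (72 × 2.285) × 0.85 = 3912.2 / 164.52 × 0.85 ≈ 20.2 mL/min
CrCl ≈ 20 mL/min.
zenodronate: 15–69 mL/min → 42% of 300 mg = 126 mg.
tezomycin: 15–64 mL/min → 17% of 200 mg = 34 mg.
Total = 126 + 34 = 160 mg.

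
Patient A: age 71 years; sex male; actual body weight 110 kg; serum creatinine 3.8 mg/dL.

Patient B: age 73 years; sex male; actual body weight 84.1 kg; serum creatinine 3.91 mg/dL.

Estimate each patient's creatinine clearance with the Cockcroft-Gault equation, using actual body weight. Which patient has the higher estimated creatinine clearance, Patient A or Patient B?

Patient A

Patient A: CrCl = (140 − 71) × 110 / (72 × 3.8) = 7590.0 / 273.60 ≈ 27.7 mL/min
Patient B: CrCl = (140 − 73) × 84.1 / (72 × 3.91) = 5634.7 / 281.52 ≈ 20.0 mL/min
27.7 vs 20.0 mL/min → Patient A is higher.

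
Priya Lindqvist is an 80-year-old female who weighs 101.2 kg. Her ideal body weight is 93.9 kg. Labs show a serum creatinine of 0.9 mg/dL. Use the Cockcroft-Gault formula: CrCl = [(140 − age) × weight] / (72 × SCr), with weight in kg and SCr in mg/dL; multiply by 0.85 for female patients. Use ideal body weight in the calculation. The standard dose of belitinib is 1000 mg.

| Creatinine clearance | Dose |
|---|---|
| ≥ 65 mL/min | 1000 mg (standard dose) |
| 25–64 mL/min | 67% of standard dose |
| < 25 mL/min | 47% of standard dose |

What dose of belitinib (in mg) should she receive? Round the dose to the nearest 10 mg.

1000 mg

CrCl = (140 − 80) × 93.9 / (72 × 0.9) × 0.85 = 5634.0 / 64.80 × 0.85 ≈ 73.9 mL/min
CrCl ≈ 74 mL/min → bracket ≥ 65 mL/min.
100% of 1000 mg = 1000 mg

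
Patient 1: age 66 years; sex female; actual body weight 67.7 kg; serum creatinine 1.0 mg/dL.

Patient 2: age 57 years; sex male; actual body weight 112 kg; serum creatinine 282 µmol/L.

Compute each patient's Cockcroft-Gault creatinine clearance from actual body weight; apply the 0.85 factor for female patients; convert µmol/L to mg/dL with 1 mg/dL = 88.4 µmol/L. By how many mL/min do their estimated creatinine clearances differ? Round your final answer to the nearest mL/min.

Patient 1: CrCl = (140 − 66) × 67.7 / (72 × 1) × 0.85 = 5009.8 / 72.00 × 0.85 ≈ 59.1 mL/min
Patient 2: SCr = 282 / 88.4 = 3.19 mg/dL
Patient 2: CrCl = (140 − 57) × 112 / (72 × 3.19) = 9296.0 / 229.68 ≈ 40.5 mL/min
|59.1 − 40.5| = 18.6 mL/min

19 mL/min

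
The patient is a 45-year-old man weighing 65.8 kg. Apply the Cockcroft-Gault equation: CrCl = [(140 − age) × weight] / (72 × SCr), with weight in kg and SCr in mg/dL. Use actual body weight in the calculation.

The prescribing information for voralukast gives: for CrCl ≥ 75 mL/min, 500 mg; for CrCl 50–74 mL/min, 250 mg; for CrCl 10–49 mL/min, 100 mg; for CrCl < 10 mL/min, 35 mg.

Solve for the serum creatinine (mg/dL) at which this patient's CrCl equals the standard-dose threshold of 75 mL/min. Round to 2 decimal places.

1.16 mg/dL

Standard dose requires CrCl ≥ 75 mL/min.
Set (140 − 45) × 65.8 / (72 × SCr) = 75
SCr = (140 − 45) × 65.8 / (72 × 75) = 1.158 mg/dL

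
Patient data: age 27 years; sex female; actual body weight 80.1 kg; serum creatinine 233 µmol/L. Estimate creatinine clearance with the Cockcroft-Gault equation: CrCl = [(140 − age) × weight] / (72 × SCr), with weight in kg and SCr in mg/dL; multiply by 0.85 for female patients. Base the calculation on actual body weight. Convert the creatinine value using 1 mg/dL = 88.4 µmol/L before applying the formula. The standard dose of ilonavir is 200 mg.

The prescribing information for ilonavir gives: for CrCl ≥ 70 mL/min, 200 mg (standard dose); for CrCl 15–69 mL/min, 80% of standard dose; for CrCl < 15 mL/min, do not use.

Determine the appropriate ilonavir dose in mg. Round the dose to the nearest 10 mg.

160 mg

SCr = 233 / 88.4 = 2.636 mg/dL
CrCl = (140 − 27) × 80.1 / (72 × 2.636) × 0.85 = 9051.3 / 189.79 × 0.85 ≈ 40.5 mL/min
CrCl ≈ 41 mL/min → bracket 15–69 mL/min.
80% of 200 mg = 160 mg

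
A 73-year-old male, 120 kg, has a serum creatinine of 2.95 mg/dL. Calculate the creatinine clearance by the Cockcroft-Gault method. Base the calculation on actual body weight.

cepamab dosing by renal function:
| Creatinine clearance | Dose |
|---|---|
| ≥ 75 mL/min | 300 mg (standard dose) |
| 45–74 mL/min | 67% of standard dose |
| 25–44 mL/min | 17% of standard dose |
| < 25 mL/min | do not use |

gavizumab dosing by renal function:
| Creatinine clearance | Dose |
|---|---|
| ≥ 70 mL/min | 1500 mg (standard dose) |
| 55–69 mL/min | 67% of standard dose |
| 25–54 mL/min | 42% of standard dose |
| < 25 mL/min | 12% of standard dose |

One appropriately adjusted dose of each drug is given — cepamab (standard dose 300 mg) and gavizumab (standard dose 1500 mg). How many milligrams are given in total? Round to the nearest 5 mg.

CrCl = (140 − 73) × 120 / (72 × 2.95) = 8040.0 / 212.40 ≈ 37.9 mL/min
CrCl ≈ 38 mL/min.
cepamab: 25–44 mL/min → 17% of 300 mg = 51 mg.
gavizumab: 25–54 mL/min → 42% of 1500 mg = 630 mg.
Total = 51 + 630 = 681 mg.

680 mg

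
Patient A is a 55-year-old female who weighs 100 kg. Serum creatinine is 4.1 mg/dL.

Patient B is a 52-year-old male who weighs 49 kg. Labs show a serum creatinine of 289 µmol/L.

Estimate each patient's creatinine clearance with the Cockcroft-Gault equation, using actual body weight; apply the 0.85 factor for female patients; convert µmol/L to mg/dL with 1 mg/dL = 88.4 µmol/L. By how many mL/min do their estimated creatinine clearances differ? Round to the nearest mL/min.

Patient A: CrCl = (140 − 55) × 100 / (72 × 4.1) × 0.85 = 8500.0 / 295.20 × 0.85 ≈ 24.5 mL/min
Patient B: SCr = 289 / 88.4 = 3.269 mg/dL
Patient B: CrCl = (140 − 52) × 49 / (72 × 3.269) = 4312.0 / 235.37 ≈ 18.3 mL/min
|24.5 − 18.3| = 6.2 mL/min

6 mL/min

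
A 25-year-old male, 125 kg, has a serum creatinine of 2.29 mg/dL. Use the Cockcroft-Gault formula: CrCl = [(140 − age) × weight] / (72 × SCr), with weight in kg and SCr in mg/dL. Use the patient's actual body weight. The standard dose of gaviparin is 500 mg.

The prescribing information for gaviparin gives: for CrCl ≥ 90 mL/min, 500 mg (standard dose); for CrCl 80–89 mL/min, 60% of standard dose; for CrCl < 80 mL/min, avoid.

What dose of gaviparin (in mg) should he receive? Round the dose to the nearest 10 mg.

CrCl = (140 − 25) × 125 / (72 × 2.29) = 14375.0 / 164.88 ≈ 87.2 mL/min
CrCl ≈ 87 mL/min → bracket 80–89 mL/min.
60% of 500 mg = 300 mg

300 mg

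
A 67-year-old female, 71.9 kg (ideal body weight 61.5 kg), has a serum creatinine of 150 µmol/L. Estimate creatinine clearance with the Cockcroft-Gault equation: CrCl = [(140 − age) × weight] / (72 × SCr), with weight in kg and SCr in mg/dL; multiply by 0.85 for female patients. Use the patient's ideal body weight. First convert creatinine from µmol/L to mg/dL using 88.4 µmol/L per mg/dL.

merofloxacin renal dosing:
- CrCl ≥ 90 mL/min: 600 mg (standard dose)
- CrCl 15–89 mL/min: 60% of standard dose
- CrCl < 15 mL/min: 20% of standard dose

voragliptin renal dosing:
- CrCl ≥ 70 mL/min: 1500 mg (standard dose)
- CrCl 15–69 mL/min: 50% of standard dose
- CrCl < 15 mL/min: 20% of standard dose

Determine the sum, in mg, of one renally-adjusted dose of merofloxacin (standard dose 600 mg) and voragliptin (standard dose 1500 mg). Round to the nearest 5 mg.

1110 mg

SCr = 150 / 88.4 = 1.697 mg/dL
CrCl = (140 − 67) × 61.5 / (72 × 1.697) × 0.85 = 4489.5 / 122.18 × 0.85 ≈ 31.2 mL/min
CrCl ≈ 31 mL/min.
merofloxacin: 15–89 mL/min → 60% of 600 mg = 360 mg.
voragliptin: 15–69 mL/min → 50% of 1500 mg = 750 mg.
Total = 360 + 750 = 1110 mg.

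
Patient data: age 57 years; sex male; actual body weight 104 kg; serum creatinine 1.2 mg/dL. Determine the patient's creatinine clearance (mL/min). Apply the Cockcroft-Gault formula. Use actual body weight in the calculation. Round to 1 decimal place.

CrCl = (140 − 57) × 104 / (72 × 1.2) = 8632.0 / 86.40 ≈ 99.9 mL/min

99.9 mL/min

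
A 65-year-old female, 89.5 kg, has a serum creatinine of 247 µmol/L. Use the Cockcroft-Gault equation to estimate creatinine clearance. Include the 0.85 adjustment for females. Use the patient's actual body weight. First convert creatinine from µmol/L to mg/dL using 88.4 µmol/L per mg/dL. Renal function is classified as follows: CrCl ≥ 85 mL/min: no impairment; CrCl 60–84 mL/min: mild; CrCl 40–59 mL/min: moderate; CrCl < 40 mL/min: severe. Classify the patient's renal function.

SCr = 247 / 88.4 = 2.794 mg/dL
CrCl = (140 − 65) × 89.5 / (72 × 2.794) × 0.85 = 6712.5 / 201.17 × 0.85 ≈ 28.4 mL/min
28 mL/min falls in the 'severe' range.

severe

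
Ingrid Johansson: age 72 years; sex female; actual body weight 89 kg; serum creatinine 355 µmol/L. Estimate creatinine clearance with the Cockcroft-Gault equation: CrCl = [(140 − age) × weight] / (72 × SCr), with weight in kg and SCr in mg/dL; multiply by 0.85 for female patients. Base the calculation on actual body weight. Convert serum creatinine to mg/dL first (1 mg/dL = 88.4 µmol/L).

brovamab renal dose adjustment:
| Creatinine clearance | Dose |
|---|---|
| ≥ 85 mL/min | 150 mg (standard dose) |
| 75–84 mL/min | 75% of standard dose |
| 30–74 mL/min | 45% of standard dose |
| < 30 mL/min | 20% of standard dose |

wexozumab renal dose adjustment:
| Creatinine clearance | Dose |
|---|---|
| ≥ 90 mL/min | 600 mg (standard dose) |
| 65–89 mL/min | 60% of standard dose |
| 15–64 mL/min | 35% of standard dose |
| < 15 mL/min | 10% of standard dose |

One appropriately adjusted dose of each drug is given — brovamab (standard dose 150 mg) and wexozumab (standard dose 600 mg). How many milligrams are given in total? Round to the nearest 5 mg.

SCr = 355 / 88.4 = 4.016 mg/dL
CrCl = (140 − 72) × 89 / (72 × 4.016) × 0.85 = 6052.0 / 289.15 × 0.85 ≈ 17.8 mL/min
CrCl ≈ 18 mL/min.
brovamab: < 30 mL/min → 20% of 150 mg = 30 mg.
wexozumab: 15–64 mL/min → 35% of 600 mg = 210 mg.
Total = 30 + 210 = 240 mg.

240 mg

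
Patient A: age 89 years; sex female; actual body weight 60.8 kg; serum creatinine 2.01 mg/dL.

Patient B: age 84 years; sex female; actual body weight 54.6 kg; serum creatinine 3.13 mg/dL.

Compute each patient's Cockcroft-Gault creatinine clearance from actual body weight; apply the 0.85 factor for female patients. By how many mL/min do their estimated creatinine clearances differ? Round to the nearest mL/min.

Patient A: CrCl = (140 − 89) × 60.8 / (72 × 2.01) × 0.85 = 3100.8 / 144.72 × 0.85 ≈ 18.2 mL/min
Patient B: CrCl = (140 − 84) × 54.6 / (72 × 3.13) × 0.85 = 3057.6 / 225.36 × 0.85 ≈ 11.5 mL/min
|18.2 − 11.5| = 6.7 mL/min

7 mL/min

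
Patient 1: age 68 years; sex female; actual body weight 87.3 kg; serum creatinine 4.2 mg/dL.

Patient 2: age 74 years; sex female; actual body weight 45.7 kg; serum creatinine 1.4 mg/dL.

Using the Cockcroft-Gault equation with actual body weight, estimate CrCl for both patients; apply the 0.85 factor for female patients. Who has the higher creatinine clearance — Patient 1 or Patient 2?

Patient 2

Patient 1: CrCl = (140 − 68) × 87.3 / (72 × 4.2) × 0.85 = 6285.6 / 302.40 × 0.85 ≈ 17.7 mL/min
Patient 2: CrCl = (140 − 74) × 45.7 / (72 × 1.4) × 0.85 = 3016.2 / 100.80 × 0.85 ≈ 25.4 mL/min
17.7 vs 25.4 mL/min → Patient 2 is higher.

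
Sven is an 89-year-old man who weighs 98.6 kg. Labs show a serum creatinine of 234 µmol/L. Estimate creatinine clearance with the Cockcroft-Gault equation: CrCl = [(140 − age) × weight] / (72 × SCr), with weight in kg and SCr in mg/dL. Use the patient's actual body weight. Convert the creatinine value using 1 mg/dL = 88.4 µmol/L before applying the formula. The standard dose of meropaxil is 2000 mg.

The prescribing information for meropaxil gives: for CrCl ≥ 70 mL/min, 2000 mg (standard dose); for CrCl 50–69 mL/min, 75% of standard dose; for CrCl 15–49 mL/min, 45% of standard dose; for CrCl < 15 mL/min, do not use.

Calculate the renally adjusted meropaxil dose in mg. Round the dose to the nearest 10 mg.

900 mg

SCr = 234 / 88.4 = 2.647 mg/dL
CrCl = (140 − 89) × 98.6 / (72 × 2.647) = 5028.6 / 190.58 ≈ 26.4 mL/min
CrCl ≈ 26 mL/min → bracket 15–49 mL/min.
45% of 2000 mg = 900 mg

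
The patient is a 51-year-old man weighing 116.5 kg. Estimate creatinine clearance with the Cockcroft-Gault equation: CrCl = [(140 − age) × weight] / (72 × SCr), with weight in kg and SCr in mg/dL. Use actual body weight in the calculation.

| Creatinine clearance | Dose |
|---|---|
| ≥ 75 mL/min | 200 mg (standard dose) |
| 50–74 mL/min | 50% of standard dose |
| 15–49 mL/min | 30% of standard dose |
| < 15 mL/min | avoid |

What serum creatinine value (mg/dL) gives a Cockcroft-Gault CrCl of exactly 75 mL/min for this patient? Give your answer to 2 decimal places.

Standard dose requires CrCl ≥ 75 mL/min.
Set (140 − 51) × 116.5 / (72 × SCr) = 75
SCr = (140 − 51) × 116.5 / (72 × 75) = 1.920 mg/dL

1.92 mg/dL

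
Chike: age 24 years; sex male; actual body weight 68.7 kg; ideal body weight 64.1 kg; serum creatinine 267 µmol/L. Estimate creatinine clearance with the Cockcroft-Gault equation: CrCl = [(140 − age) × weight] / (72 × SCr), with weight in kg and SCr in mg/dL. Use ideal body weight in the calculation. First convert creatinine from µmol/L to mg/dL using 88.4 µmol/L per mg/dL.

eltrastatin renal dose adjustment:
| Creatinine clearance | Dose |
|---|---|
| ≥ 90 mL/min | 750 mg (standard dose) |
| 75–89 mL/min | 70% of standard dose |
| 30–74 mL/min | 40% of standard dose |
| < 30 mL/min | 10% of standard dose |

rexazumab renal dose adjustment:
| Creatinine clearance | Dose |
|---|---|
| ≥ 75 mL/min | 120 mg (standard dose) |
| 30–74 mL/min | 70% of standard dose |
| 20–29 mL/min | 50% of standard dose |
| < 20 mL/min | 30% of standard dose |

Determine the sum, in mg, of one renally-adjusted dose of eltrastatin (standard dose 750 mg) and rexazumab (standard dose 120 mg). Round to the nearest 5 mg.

385 mg

SCr = 267 / 88.4 = 3.02 mg/dL
CrCl = (140 − 24) × 64.1 / (72 × 3.02) = 7435.6 / 217.44 ≈ 34.2 mL/min
CrCl ≈ 34 mL/min.
eltrastatin: 30–74 mL/min → 40% of 750 mg = 300 mg.
rexazumab: 30–74 mL/min → 70% of 120 mg = 84 mg.
Total = 300 + 84 = 384 mg.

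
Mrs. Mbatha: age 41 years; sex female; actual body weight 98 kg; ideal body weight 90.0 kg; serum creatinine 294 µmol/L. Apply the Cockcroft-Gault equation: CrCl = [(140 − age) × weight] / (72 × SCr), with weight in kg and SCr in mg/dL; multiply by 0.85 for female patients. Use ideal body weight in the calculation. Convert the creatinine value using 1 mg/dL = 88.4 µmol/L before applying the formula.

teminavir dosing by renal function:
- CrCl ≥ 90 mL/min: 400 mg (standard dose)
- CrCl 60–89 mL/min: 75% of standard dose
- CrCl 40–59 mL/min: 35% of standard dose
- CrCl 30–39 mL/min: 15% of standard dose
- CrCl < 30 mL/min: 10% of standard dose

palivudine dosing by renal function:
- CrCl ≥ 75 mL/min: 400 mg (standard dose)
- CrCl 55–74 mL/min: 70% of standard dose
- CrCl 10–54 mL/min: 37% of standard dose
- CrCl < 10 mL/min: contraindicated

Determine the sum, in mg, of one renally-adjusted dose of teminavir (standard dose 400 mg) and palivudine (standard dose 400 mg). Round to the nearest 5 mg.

SCr = 294 / 88.4 = 3.326 mg/dL
CrCl = (140 − 41) × 90 / (72 × 3.326) × 0.85 = 8910.0 / 239.47 × 0.85 ≈ 31.6 mL/min
CrCl ≈ 32 mL/min.
teminavir: 30–39 mL/min → 15% of 400 mg = 60 mg.
palivudine: 10–54 mL/min → 37% of 400 mg = 148 mg.
Total = 60 + 148 = 208 mg.

210 mg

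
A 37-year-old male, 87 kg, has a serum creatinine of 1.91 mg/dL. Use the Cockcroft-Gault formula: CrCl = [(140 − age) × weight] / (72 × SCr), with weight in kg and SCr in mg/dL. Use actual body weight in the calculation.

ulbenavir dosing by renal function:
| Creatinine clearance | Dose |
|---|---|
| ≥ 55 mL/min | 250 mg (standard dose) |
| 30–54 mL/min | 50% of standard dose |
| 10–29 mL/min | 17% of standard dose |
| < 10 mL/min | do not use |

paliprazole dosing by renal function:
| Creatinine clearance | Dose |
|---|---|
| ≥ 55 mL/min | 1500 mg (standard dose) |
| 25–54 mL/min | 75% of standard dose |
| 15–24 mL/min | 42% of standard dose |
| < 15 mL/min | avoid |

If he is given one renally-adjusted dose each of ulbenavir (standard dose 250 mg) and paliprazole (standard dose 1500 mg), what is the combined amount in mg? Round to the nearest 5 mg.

CrCl = (140 − 37) × 87 / (72 × 1.91) = 8961.0 / 137.52 ≈ 65.2 mL/min
CrCl ≈ 65 mL/min.
ulbenavir: ≥ 55 mL/min → 100% of 250 mg = 250 mg.
paliprazole: ≥ 55 mL/min → 100% of 1500 mg = 1500 mg.
Total = 250 + 1500 = 1750 mg.

1750 mg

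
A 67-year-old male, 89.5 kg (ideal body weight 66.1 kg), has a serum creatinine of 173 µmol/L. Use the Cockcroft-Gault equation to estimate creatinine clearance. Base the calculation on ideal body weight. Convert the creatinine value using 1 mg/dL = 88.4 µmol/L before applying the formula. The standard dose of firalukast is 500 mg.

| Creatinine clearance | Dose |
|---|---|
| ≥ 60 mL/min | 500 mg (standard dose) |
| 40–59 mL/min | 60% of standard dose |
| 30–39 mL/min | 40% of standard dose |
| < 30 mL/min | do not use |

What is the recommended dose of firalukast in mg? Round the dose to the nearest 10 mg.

SCr = 173 / 88.4 = 1.957 mg/dL
CrCl = (140 − 67) × 66.1 / (72 × 1.957) = 4825.3 / 140.90 ≈ 34.2 mL/min
CrCl ≈ 34 mL/min → bracket 30–39 mL/min.
40% of 500 mg = 200 mg

200 mg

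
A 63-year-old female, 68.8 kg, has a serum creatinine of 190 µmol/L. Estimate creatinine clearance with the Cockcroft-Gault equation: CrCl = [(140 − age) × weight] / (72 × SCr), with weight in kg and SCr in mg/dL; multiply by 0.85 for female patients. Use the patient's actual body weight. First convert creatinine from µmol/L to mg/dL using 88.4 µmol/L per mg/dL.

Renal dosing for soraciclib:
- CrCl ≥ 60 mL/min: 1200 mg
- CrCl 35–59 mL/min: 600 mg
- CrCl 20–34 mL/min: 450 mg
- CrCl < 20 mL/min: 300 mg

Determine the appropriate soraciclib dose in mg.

450 mg

SCr = 190 / 88.4 = 2.149 mg/dL
CrCl = (140 − 63) × 68.8 / (72 × 2.149) × 0.85 = 5297.6 / 154.73 × 0.85 ≈ 29.1 mL/min
CrCl ≈ 29 mL/min → bracket 20–34 mL/min.
Dose for this bracket: 450 mg.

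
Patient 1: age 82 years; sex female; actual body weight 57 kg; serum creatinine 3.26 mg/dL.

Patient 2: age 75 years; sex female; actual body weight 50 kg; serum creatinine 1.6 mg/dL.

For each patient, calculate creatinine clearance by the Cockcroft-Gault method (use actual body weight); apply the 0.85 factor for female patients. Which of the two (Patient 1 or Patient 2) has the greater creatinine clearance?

Patient 1: CrCl = (140 − 82) × 57 / (72 × 3.26) × 0.85 = 3306.0 / 234.72 × 0.85 ≈ 12.0 mL/min
Patient 2: CrCl = (140 − 75) × 50 / (72 × 1.6) × 0.85 = 3250.0 / 115.20 × 0.85 ≈ 24.0 mL/min
12.0 vs 24.0 mL/min → Patient 2 is higher.

Patient 2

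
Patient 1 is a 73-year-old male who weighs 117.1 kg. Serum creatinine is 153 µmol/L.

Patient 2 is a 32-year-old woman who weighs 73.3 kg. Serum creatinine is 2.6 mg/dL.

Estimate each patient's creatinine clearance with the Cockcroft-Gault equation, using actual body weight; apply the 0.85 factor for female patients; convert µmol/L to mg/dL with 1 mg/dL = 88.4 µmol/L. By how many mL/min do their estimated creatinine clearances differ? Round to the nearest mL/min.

27 mL/min

Patient 1: SCr = 153 / 88.4 = 1.731 mg/dL
Patient 1: CrCl = (140 − 73) × 117.1 / (72 × 1.731) = 7845.7 / 124.63 ≈ 63.0 mL/min
Patient 2: CrCl = (140 − 32) × 73.3 / (72 × 2.6) × 0.85 = 7916.4 / 187.20 × 0.85 ≈ 35.9 mL/min
|63.0 − 35.9| = 27.1 mL/min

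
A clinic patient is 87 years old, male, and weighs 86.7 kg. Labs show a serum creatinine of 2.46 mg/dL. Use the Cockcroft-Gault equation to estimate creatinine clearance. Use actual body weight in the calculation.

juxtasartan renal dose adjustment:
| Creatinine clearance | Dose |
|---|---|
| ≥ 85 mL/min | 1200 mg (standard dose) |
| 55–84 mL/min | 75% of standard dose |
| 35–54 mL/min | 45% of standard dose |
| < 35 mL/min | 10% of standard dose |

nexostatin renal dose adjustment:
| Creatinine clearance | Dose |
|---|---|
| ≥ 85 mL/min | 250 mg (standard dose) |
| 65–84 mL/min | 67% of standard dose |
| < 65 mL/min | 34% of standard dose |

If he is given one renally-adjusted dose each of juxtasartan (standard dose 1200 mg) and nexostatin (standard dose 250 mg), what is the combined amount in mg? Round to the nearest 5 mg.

205 mg

CrCl = (140 − 87) × 86.7 / (72 × 2.46) = 4595.1 / 177.12 ≈ 25.9 mL/min
CrCl ≈ 26 mL/min.
juxtasartan: < 35 mL/min → 10% of 1200 mg = 120 mg.
nexostatin: < 65 mL/min → 34% of 250 mg = 85 mg.
Total = 120 + 85 = 205 mg.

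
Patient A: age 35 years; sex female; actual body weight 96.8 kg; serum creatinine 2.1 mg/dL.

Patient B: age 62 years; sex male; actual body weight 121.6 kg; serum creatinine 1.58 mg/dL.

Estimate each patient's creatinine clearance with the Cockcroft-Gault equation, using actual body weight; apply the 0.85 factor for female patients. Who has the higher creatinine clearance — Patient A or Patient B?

Patient B

Patient A: CrCl = (140 − 35) × 96.8 / (72 × 2.1) × 0.85 = 10164.0 / 151.20 × 0.85 ≈ 57.1 mL/min
Patient B: CrCl = (140 − 62) × 121.6 / (72 × 1.58) = 9484.8 / 113.76 ≈ 83.4 mL/min
57.1 vs 83.4 mL/min → Patient B is higher.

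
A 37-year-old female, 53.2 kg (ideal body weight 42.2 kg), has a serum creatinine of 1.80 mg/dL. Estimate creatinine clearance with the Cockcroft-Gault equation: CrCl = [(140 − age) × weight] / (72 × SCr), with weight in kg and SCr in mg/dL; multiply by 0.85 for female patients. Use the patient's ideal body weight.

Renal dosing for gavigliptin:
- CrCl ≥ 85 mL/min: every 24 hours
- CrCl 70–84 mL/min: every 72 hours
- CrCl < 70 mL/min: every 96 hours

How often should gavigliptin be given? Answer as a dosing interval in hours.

CrCl = (140 − 37) × 42.2 / (72 × 1.8) × 0.85 = 4346.6 / 129.60 × 0.85 ≈ 28.5 mL/min
CrCl ≈ 29 mL/min → bracket < 70 mL/min → every 96 hours.

every 96 hours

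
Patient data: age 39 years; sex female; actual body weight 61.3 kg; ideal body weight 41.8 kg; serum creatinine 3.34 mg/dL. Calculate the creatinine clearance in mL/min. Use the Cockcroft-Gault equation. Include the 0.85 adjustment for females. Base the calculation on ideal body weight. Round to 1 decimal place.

CrCl = (140 − 39) × 41.8 / (72 × 3.34) × 0.85 = 4221.8 / 240.48 × 0.85 ≈ 14.9 mL/min

14.9 mL/min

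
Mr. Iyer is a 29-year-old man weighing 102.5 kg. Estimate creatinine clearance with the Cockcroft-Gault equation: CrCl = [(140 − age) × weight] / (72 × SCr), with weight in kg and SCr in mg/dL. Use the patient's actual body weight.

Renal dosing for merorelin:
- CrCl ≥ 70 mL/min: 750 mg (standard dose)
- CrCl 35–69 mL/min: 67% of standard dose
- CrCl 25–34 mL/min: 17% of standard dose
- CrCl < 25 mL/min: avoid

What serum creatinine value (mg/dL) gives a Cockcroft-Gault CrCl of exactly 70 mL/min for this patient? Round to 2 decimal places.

Standard dose requires CrCl ≥ 70 mL/min.
Set (140 − 29) × 102.5 / (72 × SCr) = 70
SCr = (140 − 29) × 102.5 / (72 × 70) = 2.257 mg/dL

2.26 mg/dL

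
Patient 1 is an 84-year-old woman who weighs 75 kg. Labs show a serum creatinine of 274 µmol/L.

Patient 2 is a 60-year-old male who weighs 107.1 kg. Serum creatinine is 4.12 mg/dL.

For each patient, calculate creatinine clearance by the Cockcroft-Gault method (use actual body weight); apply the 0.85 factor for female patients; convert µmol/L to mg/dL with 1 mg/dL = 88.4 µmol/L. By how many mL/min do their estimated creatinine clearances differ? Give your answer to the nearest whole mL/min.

13 mL/min

Patient 1: SCr = 274 / 88.4 = 3.1 mg/dL
Patient 1: CrCl = (140 − 84) × 75 / (72 × 3.1) × 0.85 = 4200.0 / 223.20 × 0.85 ≈ 16.0 mL/min
Patient 2: CrCl = (140 − 60) × 107.1 / (72 × 4.12) = 8568.0 / 296.64 ≈ 28.9 mL/min
|16.0 − 28.9| = 12.9 mL/min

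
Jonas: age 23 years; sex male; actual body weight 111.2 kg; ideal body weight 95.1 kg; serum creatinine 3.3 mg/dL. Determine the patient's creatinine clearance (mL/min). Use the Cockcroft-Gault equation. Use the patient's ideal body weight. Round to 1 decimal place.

CrCl = (140 − 23) × 95.1 / (72 × 3.3) = 11126.7 / 237.60 ≈ 46.8 mL/min

46.8 mL/min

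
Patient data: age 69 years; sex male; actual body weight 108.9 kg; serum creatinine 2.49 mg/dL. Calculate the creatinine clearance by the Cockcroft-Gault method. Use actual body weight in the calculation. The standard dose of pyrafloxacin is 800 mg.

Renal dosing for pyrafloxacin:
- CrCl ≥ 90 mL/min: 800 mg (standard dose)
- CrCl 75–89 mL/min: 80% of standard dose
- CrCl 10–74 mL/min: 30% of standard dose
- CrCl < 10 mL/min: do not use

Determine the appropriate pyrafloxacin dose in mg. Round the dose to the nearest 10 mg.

CrCl = (140 − 69) × 108.9 / (72 × 2.49) = 7731.9 / 179.28 ≈ 43.1 mL/min
CrCl ≈ 43 mL/min → bracket 10–74 mL/min.
30% of 800 mg = 240 mg

240 mg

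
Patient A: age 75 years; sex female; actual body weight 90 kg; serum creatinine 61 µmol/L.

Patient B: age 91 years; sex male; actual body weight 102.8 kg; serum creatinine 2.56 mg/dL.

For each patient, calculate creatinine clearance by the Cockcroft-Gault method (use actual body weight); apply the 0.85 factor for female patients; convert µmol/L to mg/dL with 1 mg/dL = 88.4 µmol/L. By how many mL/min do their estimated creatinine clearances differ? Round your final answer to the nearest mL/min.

Patient A: SCr = 61 / 88.4 = 0.69 mg/dL
Patient A: CrCl = (140 − 75) × 90 / (72 × 0.69) × 0.85 = 5850.0 / 49.68 × 0.85 ≈ 100.1 mL/min
Patient B: CrCl = (140 − 91) × 102.8 / (72 × 2.56) = 5037.2 / 184.32 ≈ 27.3 mL/min
|100.1 − 27.3| = 72.8 mL/min

73 mL/min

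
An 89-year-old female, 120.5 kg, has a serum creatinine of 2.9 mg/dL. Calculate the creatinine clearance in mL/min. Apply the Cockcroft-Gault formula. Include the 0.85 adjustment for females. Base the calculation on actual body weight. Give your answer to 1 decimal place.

25.0 mL/min

CrCl = (140 − 89) × 120.5 / (72 × 2.9) × 0.85 = 6145.5 / 208.80 × 0.85 ≈ 25.0 mL/min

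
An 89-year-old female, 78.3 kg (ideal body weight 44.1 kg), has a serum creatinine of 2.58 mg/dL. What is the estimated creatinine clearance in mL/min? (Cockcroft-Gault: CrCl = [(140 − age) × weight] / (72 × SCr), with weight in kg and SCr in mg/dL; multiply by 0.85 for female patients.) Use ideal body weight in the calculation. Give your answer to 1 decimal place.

CrCl = (140 − 89) × 44.1 / (72 × 2.58) × 0.85 = 2249.1 / 185.76 × 0.85 ≈ 10.3 mL/min

10.3 mL/min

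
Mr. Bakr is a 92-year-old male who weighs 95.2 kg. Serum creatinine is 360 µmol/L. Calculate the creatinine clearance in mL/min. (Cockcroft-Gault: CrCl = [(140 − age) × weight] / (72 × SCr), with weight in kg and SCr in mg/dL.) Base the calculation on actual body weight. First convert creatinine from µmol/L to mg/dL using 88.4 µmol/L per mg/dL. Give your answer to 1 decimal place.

15.6 mL/min

SCr = 360 / 88.4 = 4.072 mg/dL
CrCl = (140 − 92) × 95.2 / (72 × 4.072) = 4569.6 / 293.18 ≈ 15.6 mL/min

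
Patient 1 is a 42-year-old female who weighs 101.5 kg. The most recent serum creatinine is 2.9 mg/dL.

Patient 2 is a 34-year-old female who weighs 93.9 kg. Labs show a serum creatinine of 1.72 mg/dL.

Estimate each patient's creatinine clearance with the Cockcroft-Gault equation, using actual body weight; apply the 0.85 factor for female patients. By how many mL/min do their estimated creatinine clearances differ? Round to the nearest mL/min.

28 mL/min

Patient 1: CrCl = (140 − 42) × 101.5 / (72 × 2.9) × 0.85 = 9947.0 / 208.80 × 0.85 ≈ 40.5 mL/min
Patient 2: CrCl = (140 − 34) × 93.9 / (72 × 1.72) × 0.85 = 9953.4 / 123.84 × 0.85 ≈ 68.3 mL/min
|40.5 − 68.3| = 27.8 mL/min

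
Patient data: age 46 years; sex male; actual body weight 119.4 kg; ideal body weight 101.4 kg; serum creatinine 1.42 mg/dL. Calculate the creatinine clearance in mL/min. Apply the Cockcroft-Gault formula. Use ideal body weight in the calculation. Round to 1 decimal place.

CrCl = (140 − 46) × 101.4 / (72 × 1.42) = 9531.6 / 102.24 ≈ 93.2 mL/min

93.2 mL/min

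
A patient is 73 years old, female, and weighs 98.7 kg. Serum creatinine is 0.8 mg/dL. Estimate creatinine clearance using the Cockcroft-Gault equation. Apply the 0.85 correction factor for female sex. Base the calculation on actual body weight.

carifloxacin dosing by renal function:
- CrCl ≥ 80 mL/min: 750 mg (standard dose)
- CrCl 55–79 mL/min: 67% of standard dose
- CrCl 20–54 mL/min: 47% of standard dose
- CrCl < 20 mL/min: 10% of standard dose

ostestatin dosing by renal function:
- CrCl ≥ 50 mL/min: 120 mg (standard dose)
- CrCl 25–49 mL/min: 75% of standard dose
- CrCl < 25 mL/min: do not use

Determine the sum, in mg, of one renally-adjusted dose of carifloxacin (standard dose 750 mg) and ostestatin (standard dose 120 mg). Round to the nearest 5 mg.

870 mg

CrCl = (140 − 73) × 98.7 / (72 × 0.8) × 0.85 = 6612.9 / 57.60 × 0.85 ≈ 97.6 mL/min
CrCl ≈ 98 mL/min.
carifloxacin: ≥ 80 mL/min → 100% of 750 mg = 750 mg.
ostestatin: ≥ 50 mL/min → 100% of 120 mg = 120 mg.
Total = 750 + 120 = 870 mg.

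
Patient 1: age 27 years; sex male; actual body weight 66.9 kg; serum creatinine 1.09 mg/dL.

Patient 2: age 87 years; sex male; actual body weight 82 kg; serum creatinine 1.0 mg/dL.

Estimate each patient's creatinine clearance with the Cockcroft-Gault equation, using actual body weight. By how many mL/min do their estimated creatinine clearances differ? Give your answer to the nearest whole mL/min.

Patient 1: CrCl = (140 − 27) × 66.9 / (72 × 1.09) = 7559.7 / 78.48 ≈ 96.3 mL/min
Patient 2: CrCl = (140 − 87) × 82 / (72 × 1) = 4346.0 / 72.00 ≈ 60.4 mL/min
|96.3 − 60.4| = 35.9 mL/min

36 mL/min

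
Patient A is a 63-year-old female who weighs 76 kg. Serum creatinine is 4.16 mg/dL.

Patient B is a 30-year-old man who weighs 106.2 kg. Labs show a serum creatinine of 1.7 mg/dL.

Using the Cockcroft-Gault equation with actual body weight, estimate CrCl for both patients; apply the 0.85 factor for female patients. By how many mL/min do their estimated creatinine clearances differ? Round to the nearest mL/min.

Patient A: CrCl = (140 − 63) × 76 / (72 × 4.16) × 0.85 = 5852.0 / 299.52 × 0.85 ≈ 16.6 mL/min
Patient B: CrCl = (140 − 30) × 106.2 / (72 × 1.7) = 11682.0 / 122.40 ≈ 95.4 mL/min
|16.6 − 95.4| = 78.8 mL/min

79 mL/min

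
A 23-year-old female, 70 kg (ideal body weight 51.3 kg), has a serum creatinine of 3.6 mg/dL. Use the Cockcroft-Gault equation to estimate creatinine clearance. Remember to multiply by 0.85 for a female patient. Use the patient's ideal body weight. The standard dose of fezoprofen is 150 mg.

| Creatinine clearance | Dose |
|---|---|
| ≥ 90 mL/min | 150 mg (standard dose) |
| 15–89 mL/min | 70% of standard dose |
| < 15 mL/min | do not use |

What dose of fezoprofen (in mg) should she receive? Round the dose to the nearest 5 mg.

105 mg

CrCl = (140 − 23) × 51.3 / (72 × 3.6) × 0.85 = 6002.1 / 259.20 × 0.85 ≈ 19.7 mL/min
CrCl ≈ 20 mL/min → bracket 15–89 mL/min.
70% of 150 mg = 105 mg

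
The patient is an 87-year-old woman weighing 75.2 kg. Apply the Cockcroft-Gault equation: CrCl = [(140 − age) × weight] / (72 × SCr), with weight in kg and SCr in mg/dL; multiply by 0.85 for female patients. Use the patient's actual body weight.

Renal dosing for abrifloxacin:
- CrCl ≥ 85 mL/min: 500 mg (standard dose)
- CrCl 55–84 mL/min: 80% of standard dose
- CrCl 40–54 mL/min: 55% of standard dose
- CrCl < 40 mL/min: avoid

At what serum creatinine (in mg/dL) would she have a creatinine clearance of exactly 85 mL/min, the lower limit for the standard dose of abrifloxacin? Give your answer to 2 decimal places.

Standard dose requires CrCl ≥ 85 mL/min.
Set (140 − 87) × 75.2 × 0.85 / (72 × SCr) = 85
SCr = (140 − 87) × 75.2 × 0.85 / (72 × 85) = 0.554 mg/dL

0.55 mg/dL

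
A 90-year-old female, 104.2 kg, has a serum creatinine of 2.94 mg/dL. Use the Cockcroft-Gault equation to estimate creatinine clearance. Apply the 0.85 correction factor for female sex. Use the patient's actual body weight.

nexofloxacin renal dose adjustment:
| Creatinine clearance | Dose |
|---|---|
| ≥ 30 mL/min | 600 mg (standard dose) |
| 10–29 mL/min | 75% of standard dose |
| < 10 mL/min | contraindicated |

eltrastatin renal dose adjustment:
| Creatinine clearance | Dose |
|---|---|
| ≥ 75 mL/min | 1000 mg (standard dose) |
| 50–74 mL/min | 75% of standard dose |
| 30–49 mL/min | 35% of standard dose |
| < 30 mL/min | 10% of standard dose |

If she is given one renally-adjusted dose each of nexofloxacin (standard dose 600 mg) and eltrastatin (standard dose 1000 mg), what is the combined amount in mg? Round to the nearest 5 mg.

CrCl = (140 − 90) × 104.2 / (72 × 2.94) × 0.85 = 5210.0 / 211.68 × 0.85 ≈ 20.9 mL/min
CrCl ≈ 21 mL/min.
nexofloxacin: 10–29 mL/min → 75% of 600 mg = 450 mg.
eltrastatin: < 30 mL/min → 10% of 1000 mg = 100 mg.
Total = 450 + 100 = 550 mg.

550 mg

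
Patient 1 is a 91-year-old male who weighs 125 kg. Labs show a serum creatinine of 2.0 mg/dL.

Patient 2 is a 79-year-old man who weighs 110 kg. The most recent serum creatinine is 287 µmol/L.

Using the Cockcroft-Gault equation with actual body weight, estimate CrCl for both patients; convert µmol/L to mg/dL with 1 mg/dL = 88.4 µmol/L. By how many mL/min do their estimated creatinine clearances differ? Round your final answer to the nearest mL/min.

14 mL/min

Patient 1: CrCl = (140 − 91) × 125 / (72 × 2) = 6125.0 / 144.00 ≈ 42.5 mL/min
Patient 2: SCr = 287 / 88.4 = 3.247 mg/dL
Patient 2: CrCl = (140 − 79) × 110 / (72 × 3.247) = 6710.0 / 233.78 ≈ 28.7 mL/min
|42.5 − 28.7| = 13.8 mL/min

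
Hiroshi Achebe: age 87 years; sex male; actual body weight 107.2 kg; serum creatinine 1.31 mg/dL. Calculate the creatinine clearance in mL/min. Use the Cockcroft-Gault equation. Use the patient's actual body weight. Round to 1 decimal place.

60.2 mL/min

CrCl = (140 − 87) × 107.2 / (72 × 1.31) = 5681.6 / 94.32 ≈ 60.2 mL/min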